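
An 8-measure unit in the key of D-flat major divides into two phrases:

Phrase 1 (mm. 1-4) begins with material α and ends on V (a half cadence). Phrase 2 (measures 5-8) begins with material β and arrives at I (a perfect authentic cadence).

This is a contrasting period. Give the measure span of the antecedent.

measures 1–4

The phrase ending with the weaker cadence (half cadence) is the antecedent; the one ending more conclusively (perfect authentic cadence) is the consequent. The antecedent is measures 1–4.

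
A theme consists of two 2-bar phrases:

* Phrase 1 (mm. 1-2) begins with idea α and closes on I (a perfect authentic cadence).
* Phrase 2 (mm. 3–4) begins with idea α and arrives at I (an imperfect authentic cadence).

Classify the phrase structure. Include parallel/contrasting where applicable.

phrase group

The second phrase closes with an imperfect authentic cadence, which is not stronger than the first phrase's perfect authentic cadence; without a weak→strong cadential pair there is no antecedent–consequent relationship, so this is a phrase group rather than a period.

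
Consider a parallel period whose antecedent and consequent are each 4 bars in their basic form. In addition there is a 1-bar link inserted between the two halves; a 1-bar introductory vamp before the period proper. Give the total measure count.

Basic parallel period: 4 + 4 = 8 bars.
8 (basic form) + 1 (link) + 1 (introduction) = 10.

10 measures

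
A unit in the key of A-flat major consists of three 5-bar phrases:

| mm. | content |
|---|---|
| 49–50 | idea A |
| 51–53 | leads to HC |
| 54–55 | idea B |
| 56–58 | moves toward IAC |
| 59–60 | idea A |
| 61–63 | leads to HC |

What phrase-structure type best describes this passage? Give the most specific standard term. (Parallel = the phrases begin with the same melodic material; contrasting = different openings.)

The final phrase closes with a half cadence, which is not stronger than the preceding imperfect authentic cadence; the 3 phrases lack an overall antecedent–consequent design and so form a phrase group.

phrase group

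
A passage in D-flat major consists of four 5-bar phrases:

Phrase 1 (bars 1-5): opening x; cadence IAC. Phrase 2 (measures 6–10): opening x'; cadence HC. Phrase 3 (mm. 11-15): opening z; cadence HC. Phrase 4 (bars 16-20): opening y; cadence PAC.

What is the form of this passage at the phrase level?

contrasting double period

Four phrases in two halves: the first half (mm. 1-10) ends with a half cadence, the second (mm. 11–20) with a perfect authentic cadence — a large antecedent–consequent pair, i.e. a double period.
Phrase 3 begins with different material from phrase 1, making it contrasting.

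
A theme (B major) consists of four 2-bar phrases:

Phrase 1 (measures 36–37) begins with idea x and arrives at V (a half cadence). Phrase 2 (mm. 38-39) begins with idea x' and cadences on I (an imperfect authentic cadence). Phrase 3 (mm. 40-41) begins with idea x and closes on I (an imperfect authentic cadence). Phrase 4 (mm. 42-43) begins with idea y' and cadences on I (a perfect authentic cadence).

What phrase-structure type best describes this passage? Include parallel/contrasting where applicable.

Four phrases in two halves: the first half (mm. 36–39) ends with an imperfect authentic cadence, the second (mm. 40–43) with a perfect authentic cadence — a large antecedent–consequent pair, i.e. a double period.
Phrase 3 begins with the same material as phrase 1, making it parallel.

parallel double period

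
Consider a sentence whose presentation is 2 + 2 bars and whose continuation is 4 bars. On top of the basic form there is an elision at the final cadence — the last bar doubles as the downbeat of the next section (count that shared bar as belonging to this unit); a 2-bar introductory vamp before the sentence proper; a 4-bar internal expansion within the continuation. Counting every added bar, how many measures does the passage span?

Basic sentence: 2 + 2 + 4 = 8 bars.
8 (basic form) + 2 (introduction) + 4 (internal expansion) = 14.
The elision shares a bar with the next section but does not change this unit's count.

14 measures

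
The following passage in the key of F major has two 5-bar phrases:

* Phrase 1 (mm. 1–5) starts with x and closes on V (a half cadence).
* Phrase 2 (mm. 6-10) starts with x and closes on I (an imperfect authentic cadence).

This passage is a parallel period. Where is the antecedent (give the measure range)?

The antecedent is the phrase ending with the weaker cadence (half cadence, phrase 1) and the consequent the one ending more conclusively (imperfect authentic cadence, phrase 2); the antecedent is mm. 1–5.

measures 1–5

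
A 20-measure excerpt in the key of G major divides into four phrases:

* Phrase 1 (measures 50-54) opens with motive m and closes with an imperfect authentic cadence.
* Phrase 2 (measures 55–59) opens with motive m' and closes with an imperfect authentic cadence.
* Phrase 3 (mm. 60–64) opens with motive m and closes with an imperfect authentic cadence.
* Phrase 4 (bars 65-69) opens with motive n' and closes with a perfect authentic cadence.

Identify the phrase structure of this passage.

Four phrases in two halves: the first half (bars 50–59) ends with an imperfect authentic cadence, the second (bars 60–69) with a perfect authentic cadence — a large antecedent–consequent pair, i.e. a double period.
Phrase 3 begins with the same material as phrase 1, making it parallel.

parallel double period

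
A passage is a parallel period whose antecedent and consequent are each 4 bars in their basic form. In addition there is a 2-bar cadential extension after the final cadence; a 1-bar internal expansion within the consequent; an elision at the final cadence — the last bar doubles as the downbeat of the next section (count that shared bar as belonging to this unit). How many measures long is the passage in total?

Basic parallel period: 4 + 4 = 8 bars.
8 (basic form) + 2 (cadential extension) + 1 (internal expansion) = 11.
The elision shares a bar with the next section but does not change this unit's count.

11 measures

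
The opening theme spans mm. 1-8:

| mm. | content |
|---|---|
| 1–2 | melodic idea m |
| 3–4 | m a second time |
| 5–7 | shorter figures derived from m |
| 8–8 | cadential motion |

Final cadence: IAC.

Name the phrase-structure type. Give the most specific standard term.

sentence

Basic idea (measures 1–2) + its repetition (measures 3–4) form the presentation; fragmentation and cadence (mm. 5–8) form the continuation — the 8-bar whole is a sentence.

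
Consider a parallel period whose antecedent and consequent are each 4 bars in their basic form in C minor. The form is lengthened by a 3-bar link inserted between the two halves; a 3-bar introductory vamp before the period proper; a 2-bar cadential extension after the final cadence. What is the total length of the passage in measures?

Basic parallel period: 4 + 4 = 8 bars.
8 (basic form) + 3 (link) + 3 (introduction) + 2 (cadential extension) = 16.

16 measures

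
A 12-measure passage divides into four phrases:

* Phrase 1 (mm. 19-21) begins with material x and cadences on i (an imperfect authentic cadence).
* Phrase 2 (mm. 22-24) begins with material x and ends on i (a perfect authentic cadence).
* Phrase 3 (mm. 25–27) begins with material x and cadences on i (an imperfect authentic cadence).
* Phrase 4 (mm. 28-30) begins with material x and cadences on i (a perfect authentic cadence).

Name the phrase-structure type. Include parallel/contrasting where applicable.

The cadence pattern IAC–PAC–IAC–PAC is weak–strong twice, and phrases 3–4 restate phrases 1–2: a period heard twice, not a double period (which would end weakly at phrase 2).

repeated period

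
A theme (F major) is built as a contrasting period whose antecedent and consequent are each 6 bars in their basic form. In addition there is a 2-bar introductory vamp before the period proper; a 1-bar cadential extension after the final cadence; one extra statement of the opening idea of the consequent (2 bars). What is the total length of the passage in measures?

17 measures

Basic contrasting period: 6 + 6 = 12 bars.
12 (basic form) + 2 (introduction) + 1 (cadential extension) + 2 (extra statement) = 17.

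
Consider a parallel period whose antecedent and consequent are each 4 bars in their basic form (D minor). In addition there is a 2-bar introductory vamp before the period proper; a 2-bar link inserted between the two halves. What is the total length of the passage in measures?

Basic parallel period: 4 + 4 = 8 bars.
8 (basic form) + 2 (introduction) + 2 (link) = 12.

12 measures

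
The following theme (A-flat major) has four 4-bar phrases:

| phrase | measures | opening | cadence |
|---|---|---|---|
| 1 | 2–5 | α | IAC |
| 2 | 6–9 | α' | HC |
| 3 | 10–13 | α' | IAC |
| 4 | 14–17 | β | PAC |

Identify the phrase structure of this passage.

parallel double period

Four phrases in two halves: the first half (mm. 2–9) ends with a half cadence, the second (mm. 10-17) with a perfect authentic cadence — a large antecedent–consequent pair, i.e. a double period.
Phrase 3 begins with the same material as phrase 1, making it parallel.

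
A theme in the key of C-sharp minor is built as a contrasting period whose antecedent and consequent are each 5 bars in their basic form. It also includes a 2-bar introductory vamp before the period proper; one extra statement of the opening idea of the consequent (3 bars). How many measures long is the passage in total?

15 measures

Basic contrasting period: 5 + 5 = 10 bars.
10 (basic form) + 2 (introduction) + 3 (extra statement) = 15.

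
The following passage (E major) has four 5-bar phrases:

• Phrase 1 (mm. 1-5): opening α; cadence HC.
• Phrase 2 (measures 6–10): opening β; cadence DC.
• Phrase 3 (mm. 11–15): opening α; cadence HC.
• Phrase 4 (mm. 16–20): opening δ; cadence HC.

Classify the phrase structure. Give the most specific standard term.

phrase group

Phrase 4 ends with a half cadence, no stronger than phrase 2's deceptive cadence, so the four phrases do not form a double period; nor do phrases 3–4 duplicate 1–2, so it is not a repeated period. With no phrase reaching a conclusive cadence, the passage is a phrase group.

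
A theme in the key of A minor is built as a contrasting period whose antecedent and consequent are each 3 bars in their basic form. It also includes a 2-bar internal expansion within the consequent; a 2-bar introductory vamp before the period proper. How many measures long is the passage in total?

Basic contrasting period: 3 + 3 = 6 bars.
6 (basic form) + 2 (internal expansion) + 2 (introduction) = 10.

10 measures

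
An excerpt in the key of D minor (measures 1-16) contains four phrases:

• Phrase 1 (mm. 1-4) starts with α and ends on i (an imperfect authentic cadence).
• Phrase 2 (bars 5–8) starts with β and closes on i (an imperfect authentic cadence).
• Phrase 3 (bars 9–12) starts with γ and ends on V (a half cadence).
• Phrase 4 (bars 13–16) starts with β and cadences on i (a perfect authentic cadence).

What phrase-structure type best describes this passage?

Four phrases in two halves: the first half (bars 1–8) ends with an imperfect authentic cadence, the second (mm. 9-16) with a perfect authentic cadence — a large antecedent–consequent pair, i.e. a double period.
Phrase 3 begins with different material from phrase 1, making it contrasting.

contrasting double period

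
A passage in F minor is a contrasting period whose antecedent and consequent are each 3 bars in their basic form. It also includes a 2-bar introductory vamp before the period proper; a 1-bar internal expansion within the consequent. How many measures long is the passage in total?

Basic contrasting period: 3 + 3 = 6 bars.
6 (basic form) + 2 (introduction) + 1 (internal expansion) = 9.

9 measures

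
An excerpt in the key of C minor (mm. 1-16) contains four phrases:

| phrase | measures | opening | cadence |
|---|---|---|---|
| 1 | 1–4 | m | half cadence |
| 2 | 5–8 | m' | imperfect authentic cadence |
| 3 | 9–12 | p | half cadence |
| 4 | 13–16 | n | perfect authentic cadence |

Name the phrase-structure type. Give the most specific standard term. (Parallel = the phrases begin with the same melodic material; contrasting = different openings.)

contrasting double period

Four phrases in two halves: the first half (mm. 1-8) ends with an imperfect authentic cadence, the second (bars 9–16) with a perfect authentic cadence — a large antecedent–consequent pair, i.e. a double period.
Phrase 3 begins with different material from phrase 1, making it contrasting.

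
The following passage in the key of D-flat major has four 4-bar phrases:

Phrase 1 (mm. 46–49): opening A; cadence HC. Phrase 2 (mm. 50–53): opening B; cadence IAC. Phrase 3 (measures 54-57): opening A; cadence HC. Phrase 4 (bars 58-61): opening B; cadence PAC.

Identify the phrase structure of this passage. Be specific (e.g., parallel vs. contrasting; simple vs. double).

Four phrases in two halves: the first half (bars 46–53) ends with an imperfect authentic cadence, the second (measures 54-61) with a perfect authentic cadence — a large antecedent–consequent pair, i.e. a double period.
Phrase 3 begins with the same material as phrase 1, making it parallel.

parallel double period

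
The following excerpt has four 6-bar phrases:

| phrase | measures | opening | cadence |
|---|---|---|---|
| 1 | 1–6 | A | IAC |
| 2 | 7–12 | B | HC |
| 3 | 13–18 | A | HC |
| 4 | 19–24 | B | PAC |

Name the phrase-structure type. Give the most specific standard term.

parallel double period

Four phrases in two halves: the first half (bars 1–12) ends with a half cadence, the second (bars 13-24) with a perfect authentic cadence — a large antecedent–consequent pair, i.e. a double period.
Phrase 3 begins with the same material as phrase 1, making it parallel.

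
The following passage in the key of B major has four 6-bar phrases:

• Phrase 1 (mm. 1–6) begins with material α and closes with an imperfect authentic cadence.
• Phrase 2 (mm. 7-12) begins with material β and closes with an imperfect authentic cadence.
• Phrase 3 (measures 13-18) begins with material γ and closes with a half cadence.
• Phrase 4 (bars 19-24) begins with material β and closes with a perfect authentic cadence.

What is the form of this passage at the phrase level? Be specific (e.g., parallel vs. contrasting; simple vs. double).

contrasting double period

Four phrases in two halves: the first half (measures 1-12) ends with an imperfect authentic cadence, the second (measures 13–24) with a perfect authentic cadence — a large antecedent–consequent pair, i.e. a double period.
Phrase 3 begins with different material from phrase 1, making it contrasting.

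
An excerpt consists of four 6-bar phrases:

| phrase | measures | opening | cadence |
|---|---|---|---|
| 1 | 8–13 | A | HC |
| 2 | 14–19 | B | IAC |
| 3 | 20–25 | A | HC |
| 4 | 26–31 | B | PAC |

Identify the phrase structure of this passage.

parallel double period

Four phrases in two halves: the first half (bars 8–19) ends with an imperfect authentic cadence, the second (mm. 20–31) with a perfect authentic cadence — a large antecedent–consequent pair, i.e. a double period.
Phrase 3 begins with the same material as phrase 1, making it parallel.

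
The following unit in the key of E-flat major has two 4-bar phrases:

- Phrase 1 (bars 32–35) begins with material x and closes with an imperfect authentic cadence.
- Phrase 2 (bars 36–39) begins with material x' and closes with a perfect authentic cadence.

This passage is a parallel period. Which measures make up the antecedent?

measures 32–35

The antecedent is the phrase ending with the weaker cadence (imperfect authentic cadence, phrase 1) and the consequent the one ending more conclusively (perfect authentic cadence, phrase 2); the antecedent is measures 32–35.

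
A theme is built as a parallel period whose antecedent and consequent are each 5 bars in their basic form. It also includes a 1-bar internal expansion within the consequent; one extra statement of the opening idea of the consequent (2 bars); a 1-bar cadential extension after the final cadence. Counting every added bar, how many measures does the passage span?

Basic parallel period: 5 + 5 = 10 bars.
10 (basic form) + 1 (internal expansion) + 2 (extra statement) + 1 (cadential extension) = 14.

14 measures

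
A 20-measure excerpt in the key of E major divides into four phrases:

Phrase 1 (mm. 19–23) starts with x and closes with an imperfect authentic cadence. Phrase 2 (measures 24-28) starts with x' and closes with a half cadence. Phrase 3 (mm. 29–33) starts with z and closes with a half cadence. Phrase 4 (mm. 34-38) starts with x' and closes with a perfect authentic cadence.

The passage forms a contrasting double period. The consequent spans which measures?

In a double period the four phrases pair into a large antecedent (phrases 1–2, ending half cadence) and a large consequent (phrases 3–4, ending perfect authentic cadence). The consequent spans measures 29–38.

measures 29–38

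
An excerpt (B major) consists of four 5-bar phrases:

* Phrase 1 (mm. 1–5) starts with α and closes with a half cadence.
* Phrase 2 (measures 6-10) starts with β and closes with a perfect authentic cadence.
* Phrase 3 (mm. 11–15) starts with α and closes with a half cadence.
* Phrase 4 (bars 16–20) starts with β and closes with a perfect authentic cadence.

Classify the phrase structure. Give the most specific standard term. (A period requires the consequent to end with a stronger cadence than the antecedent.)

The cadence pattern HC–PAC–HC–PAC is weak–strong twice, and phrases 3–4 restate phrases 1–2: a period heard twice, not a double period (which would end weakly at phrase 2).

repeated period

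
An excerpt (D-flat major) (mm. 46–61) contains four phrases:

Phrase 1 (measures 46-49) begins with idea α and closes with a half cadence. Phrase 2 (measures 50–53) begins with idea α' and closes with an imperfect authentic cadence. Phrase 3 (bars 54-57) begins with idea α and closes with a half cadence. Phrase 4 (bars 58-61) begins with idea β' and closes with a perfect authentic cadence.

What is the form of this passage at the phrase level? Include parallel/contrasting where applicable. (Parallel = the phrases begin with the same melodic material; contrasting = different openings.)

Four phrases in two halves: the first half (measures 46-53) ends with an imperfect authentic cadence, the second (mm. 54–61) with a perfect authentic cadence — a large antecedent–consequent pair, i.e. a double period.
Phrase 3 begins with the same material as phrase 1, making it parallel.

parallel double period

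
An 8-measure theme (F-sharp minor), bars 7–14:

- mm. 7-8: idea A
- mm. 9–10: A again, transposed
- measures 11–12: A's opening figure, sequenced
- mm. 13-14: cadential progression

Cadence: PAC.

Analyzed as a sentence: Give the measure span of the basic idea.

measures 7–8

The presentation of a sentence is the basic idea (mm. 7–8) plus its repetition (mm. 9–10); the basic idea is therefore mm. 7–8.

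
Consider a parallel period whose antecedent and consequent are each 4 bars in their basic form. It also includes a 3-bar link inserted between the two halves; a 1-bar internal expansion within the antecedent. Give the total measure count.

12 measures

Basic parallel period: 4 + 4 = 8 bars.
8 (basic form) + 3 (link) + 1 (internal expansion) = 12.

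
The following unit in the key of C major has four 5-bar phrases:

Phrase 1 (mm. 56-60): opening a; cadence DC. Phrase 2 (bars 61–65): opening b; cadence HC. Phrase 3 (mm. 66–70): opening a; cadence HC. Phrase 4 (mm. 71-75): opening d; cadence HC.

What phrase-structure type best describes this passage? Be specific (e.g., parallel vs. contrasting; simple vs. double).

phrase group

Phrase 4 ends with a half cadence, no stronger than phrase 2's half cadence, so the four phrases do not form a double period; nor do phrases 3–4 duplicate 1–2, so it is not a repeated period. With no phrase reaching a conclusive cadence, the passage is a phrase group.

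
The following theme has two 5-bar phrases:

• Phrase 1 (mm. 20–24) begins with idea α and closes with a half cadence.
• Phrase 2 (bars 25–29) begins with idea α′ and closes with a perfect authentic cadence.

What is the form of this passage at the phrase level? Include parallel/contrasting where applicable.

Phrase 1 ends with a half cadence (weaker) and phrase 2 with a perfect authentic cadence (stronger): antecedent + consequent = a period.
The two phrases open with the same material (α / α′), so the period is parallel.

parallel period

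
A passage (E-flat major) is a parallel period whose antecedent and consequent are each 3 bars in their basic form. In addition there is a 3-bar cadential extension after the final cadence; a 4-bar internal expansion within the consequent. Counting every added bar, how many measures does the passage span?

Basic parallel period: 3 + 3 = 6 bars.
6 (basic form) + 3 (cadential extension) + 4 (internal expansion) = 13.

13 measures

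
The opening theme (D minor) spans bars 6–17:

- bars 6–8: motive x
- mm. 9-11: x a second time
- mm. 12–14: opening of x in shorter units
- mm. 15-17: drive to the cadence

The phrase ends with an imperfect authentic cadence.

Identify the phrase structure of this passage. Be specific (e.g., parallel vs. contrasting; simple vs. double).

Basic idea (mm. 6–8) + its repetition (measures 9–11) form the presentation; fragmentation and cadence (measures 12–17) form the continuation — the 12-bar whole is a sentence.

sentence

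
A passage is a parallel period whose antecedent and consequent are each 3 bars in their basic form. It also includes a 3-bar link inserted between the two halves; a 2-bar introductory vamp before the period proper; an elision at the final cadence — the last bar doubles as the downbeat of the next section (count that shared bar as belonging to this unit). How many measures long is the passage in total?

11 measures

Basic parallel period: 3 + 3 = 6 bars.
6 (basic form) + 3 (link) + 2 (introduction) = 11.
The elision shares a bar with the next section but does not change this unit's count.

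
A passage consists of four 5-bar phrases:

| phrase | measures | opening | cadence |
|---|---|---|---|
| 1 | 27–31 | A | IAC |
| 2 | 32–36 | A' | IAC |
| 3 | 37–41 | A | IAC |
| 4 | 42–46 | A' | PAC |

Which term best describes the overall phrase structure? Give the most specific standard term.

Four phrases in two halves: the first half (mm. 27–36) ends with an imperfect authentic cadence, the second (mm. 37–46) with a perfect authentic cadence — a large antecedent–consequent pair, i.e. a double period.
Phrase 3 begins with the same material as phrase 1, making it parallel.

parallel double period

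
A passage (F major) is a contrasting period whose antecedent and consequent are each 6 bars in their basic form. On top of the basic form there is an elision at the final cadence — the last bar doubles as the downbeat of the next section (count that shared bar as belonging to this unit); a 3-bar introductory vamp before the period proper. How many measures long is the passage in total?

Basic contrasting period: 6 + 6 = 12 bars.
12 (basic form) + 3 (introduction) = 15.
The elision shares a bar with the next section but does not change this unit's count.

15 measures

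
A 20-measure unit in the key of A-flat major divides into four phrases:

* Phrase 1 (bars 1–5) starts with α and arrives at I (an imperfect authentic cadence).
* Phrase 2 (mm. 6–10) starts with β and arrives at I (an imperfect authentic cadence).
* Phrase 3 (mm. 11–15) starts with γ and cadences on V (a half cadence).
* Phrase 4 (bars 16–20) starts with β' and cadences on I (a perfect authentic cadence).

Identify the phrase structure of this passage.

contrasting double period

Four phrases in two halves: the first half (bars 1-10) ends with an imperfect authentic cadence, the second (measures 11–20) with a perfect authentic cadence — a large antecedent–consequent pair, i.e. a double period.
Phrase 3 begins with different material from phrase 1, making it contrasting.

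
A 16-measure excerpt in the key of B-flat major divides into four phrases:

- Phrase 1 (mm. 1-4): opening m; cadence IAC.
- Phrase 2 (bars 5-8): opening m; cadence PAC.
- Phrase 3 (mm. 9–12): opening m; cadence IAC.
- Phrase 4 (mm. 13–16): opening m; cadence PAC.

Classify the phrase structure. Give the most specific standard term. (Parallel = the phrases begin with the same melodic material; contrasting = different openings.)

repeated period

The cadence pattern IAC–PAC–IAC–PAC is weak–strong twice, and phrases 3–4 restate phrases 1–2: a period heard twice, not a double period (which would end weakly at phrase 2).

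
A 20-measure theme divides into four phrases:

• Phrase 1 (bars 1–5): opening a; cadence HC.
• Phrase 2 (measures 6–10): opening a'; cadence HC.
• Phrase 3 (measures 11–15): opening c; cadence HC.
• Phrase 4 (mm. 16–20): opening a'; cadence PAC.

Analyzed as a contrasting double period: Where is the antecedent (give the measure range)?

In a double period the four phrases pair into a large antecedent (phrases 1–2, ending half cadence) and a large consequent (phrases 3–4, ending perfect authentic cadence). The antecedent spans mm. 1–10.

measures 1–10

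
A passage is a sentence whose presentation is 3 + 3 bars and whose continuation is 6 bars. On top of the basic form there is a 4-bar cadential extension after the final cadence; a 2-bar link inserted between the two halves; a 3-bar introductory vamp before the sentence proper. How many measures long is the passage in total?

21 measures

Basic sentence: 3 + 3 + 6 = 12 bars.
12 (basic form) + 4 (cadential extension) + 2 (link) + 3 (introduction) = 21.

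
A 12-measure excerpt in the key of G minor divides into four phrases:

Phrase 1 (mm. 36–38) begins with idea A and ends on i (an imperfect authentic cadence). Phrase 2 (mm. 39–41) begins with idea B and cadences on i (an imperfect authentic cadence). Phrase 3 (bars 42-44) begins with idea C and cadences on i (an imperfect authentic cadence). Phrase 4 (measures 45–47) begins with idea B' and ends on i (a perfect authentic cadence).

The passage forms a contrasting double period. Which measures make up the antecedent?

measures 36–41

In a double period the first pair of phrases (ending imperfect authentic cadence) is the large antecedent and the second pair (ending perfect authentic cadence) is the large consequent; the antecedent is measures 36–41.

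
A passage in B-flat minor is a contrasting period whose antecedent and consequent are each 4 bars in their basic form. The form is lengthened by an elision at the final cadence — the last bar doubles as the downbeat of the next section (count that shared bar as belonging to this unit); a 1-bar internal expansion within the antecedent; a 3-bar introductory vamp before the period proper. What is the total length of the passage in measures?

Basic contrasting period: 4 + 4 = 8 bars.
8 (basic form) + 1 (internal expansion) + 3 (introduction) = 12.
The elision shares a bar with the next section but does not change this unit's count.

12 measures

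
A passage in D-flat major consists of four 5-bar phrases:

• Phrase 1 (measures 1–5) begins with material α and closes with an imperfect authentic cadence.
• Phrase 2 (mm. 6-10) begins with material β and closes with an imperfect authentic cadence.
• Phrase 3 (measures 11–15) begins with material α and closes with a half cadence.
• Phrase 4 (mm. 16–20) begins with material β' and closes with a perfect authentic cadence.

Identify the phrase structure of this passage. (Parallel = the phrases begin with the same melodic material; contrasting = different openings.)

Four phrases in two halves: the first half (mm. 1-10) ends with an imperfect authentic cadence, the second (mm. 11-20) with a perfect authentic cadence — a large antecedent–consequent pair, i.e. a double period.
Phrase 3 begins with the same material as phrase 1, making it parallel.

parallel double period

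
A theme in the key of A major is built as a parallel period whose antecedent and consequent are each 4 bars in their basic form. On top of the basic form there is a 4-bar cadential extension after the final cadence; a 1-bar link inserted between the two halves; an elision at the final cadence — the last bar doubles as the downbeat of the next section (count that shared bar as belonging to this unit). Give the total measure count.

Basic parallel period: 4 + 4 = 8 bars.
8 (basic form) + 4 (cadential extension) + 1 (link) = 13.
The elision shares a bar with the next section but does not change this unit's count.

13 measures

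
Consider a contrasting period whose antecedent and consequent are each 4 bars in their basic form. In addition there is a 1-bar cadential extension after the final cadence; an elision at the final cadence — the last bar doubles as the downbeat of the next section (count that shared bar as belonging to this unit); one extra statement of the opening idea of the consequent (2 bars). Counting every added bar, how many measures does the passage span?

11 measures

Basic contrasting period: 4 + 4 = 8 bars.
8 (basic form) + 1 (cadential extension) + 2 (extra statement) = 11.
The elision shares a bar with the next section but does not change this unit's count.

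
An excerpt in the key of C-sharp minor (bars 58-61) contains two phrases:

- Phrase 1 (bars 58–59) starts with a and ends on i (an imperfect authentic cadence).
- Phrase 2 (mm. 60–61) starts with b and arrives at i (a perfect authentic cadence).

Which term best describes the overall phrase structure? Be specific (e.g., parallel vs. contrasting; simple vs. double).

Phrase 1 ends with an imperfect authentic cadence (weaker) and phrase 2 with a perfect authentic cadence (stronger): antecedent + consequent = a period.
The two phrases open with different material (a / b), so the period is contrasting.

contrasting period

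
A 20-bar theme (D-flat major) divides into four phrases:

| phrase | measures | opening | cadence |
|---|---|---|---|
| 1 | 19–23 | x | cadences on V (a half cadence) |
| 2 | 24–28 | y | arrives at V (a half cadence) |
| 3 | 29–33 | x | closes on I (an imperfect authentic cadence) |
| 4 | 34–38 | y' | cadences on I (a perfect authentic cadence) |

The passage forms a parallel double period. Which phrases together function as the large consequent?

In a double period the first pair of phrases (ending half cadence) is the large antecedent and the second pair (ending perfect authentic cadence) is the large consequent; the consequent is phrases 3 and 4.

phrases 3 and 4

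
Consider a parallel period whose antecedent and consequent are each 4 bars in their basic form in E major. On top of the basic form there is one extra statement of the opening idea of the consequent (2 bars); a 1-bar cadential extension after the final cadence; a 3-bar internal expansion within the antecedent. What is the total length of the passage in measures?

14 measures

Basic parallel period: 4 + 4 = 8 bars.
8 (basic form) + 2 (extra statement) + 1 (cadential extension) + 3 (internal expansion) = 14.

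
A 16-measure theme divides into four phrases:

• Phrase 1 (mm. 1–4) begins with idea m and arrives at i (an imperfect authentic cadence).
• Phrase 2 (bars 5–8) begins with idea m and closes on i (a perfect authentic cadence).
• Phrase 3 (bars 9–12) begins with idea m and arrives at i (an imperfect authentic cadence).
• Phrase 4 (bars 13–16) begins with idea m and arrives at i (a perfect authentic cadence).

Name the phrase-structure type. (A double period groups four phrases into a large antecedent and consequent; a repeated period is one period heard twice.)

repeated period

The cadence pattern IAC–PAC–IAC–PAC is weak–strong twice, and phrases 3–4 restate phrases 1–2: a period heard twice, not a double period (which would end weakly at phrase 2).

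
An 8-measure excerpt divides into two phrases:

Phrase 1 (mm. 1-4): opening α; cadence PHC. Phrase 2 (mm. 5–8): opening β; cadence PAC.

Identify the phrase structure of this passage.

Phrase 1 ends with a Phrygian half cadence (weaker) and phrase 2 with a perfect authentic cadence (stronger): antecedent + consequent = a period.
The two phrases open with different material (α / β), so the period is contrasting.

contrasting period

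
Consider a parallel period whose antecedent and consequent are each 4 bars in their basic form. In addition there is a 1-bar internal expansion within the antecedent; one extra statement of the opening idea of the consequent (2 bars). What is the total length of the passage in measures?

11 measures

Basic parallel period: 4 + 4 = 8 bars.
8 (basic form) + 1 (internal expansion) + 2 (extra statement) = 11.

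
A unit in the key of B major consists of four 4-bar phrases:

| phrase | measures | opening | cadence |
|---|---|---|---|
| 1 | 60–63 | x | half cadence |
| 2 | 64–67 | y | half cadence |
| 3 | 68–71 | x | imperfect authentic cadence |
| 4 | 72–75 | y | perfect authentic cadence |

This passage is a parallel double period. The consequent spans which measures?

In a double period the four phrases pair into a large antecedent (phrases 1–2, ending half cadence) and a large consequent (phrases 3–4, ending perfect authentic cadence). The consequent spans mm. 68–75.

measures 68–75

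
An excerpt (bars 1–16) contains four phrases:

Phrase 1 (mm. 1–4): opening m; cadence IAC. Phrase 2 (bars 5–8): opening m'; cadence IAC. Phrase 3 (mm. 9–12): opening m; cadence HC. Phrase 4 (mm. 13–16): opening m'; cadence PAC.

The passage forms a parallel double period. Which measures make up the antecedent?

measures 1–8

In a double period the first pair of phrases (ending imperfect authentic cadence) is the large antecedent and the second pair (ending perfect authentic cadence) is the large consequent; the antecedent is measures 1–8.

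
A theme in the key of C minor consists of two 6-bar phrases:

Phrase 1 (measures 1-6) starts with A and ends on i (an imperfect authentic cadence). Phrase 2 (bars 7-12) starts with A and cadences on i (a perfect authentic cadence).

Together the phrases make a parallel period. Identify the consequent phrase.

The phrase ending with the weaker cadence (imperfect authentic cadence) is the antecedent; the one ending more conclusively (perfect authentic cadence) is the consequent. The consequent is phrase 2.

phrase 2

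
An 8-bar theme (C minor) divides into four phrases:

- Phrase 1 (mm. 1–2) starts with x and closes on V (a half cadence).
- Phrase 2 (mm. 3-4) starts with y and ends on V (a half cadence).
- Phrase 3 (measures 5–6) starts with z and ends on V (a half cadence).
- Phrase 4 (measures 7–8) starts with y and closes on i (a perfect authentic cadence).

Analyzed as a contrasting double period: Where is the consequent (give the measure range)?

In a double period the four phrases pair into a large antecedent (phrases 1–2, ending half cadence) and a large consequent (phrases 3–4, ending perfect authentic cadence). The consequent spans mm. 5–8.

measures 5–8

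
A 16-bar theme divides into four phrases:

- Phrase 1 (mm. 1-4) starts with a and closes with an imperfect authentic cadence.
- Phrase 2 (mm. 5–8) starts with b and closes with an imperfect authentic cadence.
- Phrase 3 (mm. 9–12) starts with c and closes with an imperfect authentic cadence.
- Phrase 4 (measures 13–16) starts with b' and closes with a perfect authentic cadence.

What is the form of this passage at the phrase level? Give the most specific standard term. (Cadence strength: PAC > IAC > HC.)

contrasting double period

Four phrases in two halves: the first half (bars 1-8) ends with an imperfect authentic cadence, the second (mm. 9–16) with a perfect authentic cadence — a large antecedent–consequent pair, i.e. a double period.
Phrase 3 begins with different material from phrase 1, making it contrasting.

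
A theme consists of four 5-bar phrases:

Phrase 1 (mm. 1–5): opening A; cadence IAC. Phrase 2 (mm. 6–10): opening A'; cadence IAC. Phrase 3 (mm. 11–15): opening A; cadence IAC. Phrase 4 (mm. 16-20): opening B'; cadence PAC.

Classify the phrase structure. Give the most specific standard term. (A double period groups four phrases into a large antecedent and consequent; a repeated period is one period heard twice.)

Four phrases in two halves: the first half (mm. 1–10) ends with an imperfect authentic cadence, the second (measures 11-20) with a perfect authentic cadence — a large antecedent–consequent pair, i.e. a double period.
Phrase 3 begins with the same material as phrase 1, making it parallel.

parallel double period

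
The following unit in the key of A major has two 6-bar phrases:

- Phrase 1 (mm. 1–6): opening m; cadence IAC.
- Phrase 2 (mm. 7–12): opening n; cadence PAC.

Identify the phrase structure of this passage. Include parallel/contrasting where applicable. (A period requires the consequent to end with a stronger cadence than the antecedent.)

contrasting period

Phrase 1 ends with an imperfect authentic cadence (weaker) and phrase 2 with a perfect authentic cadence (stronger): antecedent + consequent = a period.
The two phrases open with different material (m / n), so the period is contrasting.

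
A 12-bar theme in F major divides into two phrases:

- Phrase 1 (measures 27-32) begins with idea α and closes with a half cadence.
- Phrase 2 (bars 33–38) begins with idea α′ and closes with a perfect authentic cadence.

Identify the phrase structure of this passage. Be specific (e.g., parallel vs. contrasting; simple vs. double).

parallel period

Phrase 1 ends with a half cadence (weaker) and phrase 2 with a perfect authentic cadence (stronger): antecedent + consequent = a period.
The two phrases open with the same material (α / α′), so the period is parallel.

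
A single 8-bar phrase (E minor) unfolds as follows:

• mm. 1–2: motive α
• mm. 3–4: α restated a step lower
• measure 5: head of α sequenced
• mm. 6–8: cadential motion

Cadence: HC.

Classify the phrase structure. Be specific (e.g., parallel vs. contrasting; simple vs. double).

sentence

Basic idea (mm. 1–2) + its repetition (mm. 3-4) form the presentation; fragmentation and cadence (mm. 5-8) form the continuation — the 8-bar whole is a sentence.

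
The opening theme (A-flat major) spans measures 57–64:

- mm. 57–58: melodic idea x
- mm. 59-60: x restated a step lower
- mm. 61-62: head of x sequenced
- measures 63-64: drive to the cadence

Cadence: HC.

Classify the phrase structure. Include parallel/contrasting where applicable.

Basic idea (bars 57-58) + its repetition (measures 59-60) form the presentation; fragmentation and cadence (mm. 61–64) form the continuation — the 8-bar whole is a sentence.

sentence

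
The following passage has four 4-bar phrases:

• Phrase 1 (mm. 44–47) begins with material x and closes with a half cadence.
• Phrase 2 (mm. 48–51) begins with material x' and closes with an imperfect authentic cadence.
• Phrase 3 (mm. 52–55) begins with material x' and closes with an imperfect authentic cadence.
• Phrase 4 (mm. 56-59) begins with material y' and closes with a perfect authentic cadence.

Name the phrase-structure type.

Four phrases in two halves: the first half (mm. 44-51) ends with an imperfect authentic cadence, the second (mm. 52–59) with a perfect authentic cadence — a large antecedent–consequent pair, i.e. a double period.
Phrase 3 begins with the same material as phrase 1, making it parallel.

parallel double period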